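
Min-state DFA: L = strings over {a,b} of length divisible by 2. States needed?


Track length mod 2: states 0..1, accept at 0
Minimal DFA: 2 states


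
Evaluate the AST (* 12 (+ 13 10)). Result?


Evaluate inner: (+ 13 10) = 23
Evaluate root: (* 12 23) = 276
Result: 276


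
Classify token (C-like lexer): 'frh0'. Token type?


Pattern: letter/underscore followed by alphanumerics, not a keyword
Type: IDENTIFIER


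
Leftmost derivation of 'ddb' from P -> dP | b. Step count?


Derivation: P => dP => ddP => ddb
Steps: 3


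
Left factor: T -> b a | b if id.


Common prefix: 'b'
Factored: T -> b T', T' -> a | if id


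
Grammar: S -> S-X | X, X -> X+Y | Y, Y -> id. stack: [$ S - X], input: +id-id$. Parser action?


'+' can extend X; shift to build X -> X+Y
Action: shift


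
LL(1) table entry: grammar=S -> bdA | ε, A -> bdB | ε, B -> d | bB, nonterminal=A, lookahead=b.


For [A, b]: 'b' ∈ FIRST(bdB)
Entry: A -> bdB


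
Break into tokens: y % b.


Scan left to right, longest-match per lexeme
Tokens: ID(y), OP(%), ID(b)


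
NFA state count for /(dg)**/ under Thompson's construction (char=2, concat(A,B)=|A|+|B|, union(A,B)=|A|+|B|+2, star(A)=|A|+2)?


Syntax tree has 2 char leaf(s), 0 union(s), 2 star(s)
chars contribute 2×2 = 4; each union adds +2; each star adds +2
Total: 4 + 0 + 4 = 8 states


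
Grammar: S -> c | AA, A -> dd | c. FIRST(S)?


Per alternative of S: FIRST(c) = {c}; FIRST(AA) = {c, d}
FIRST(S) = {c, d}


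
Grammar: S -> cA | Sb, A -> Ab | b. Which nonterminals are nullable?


A nonterminal is nullable iff some alternative derives ε (directly, or every symbol in it is nullable)
Nullable: {}


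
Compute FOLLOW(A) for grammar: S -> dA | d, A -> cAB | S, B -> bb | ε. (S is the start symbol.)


$ ∈ FOLLOW(S). For each A -> αBβ: add FIRST(β)\{ε} to FOLLOW(B); if β nullable, add FOLLOW(A).
FOLLOW(A) = {$, b}


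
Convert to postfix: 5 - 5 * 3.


* has higher precedence, evaluate 5*3 first
Postfix: 5 5 3 * -


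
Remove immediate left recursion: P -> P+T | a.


Left-recursive alternatives: P+T; non-recursive: a
Introduce P': P -> aP', P' -> +TP' | ε


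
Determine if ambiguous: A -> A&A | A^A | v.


'v&v^v' has two parse trees (no precedence encoded between & and ^)
Ambiguous


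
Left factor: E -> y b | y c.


Common prefix: 'y'
Factored: E -> y E', E' -> b | c


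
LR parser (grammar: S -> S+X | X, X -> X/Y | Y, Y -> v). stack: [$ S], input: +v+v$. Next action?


shift '+' to continue S -> S+X
Action: shift


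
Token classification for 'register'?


Pattern: reserved word
Type: KEYWORD


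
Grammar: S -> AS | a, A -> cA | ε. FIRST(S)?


Per alternative of S: FIRST(AS) = {a, c}; FIRST(a) = {a}
FIRST(S) = {a, c}


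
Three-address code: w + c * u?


Break into single-operator statements:
t1 = c * u
t2 = w + t1


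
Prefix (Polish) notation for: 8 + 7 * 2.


'*' binds tighter: tree is (+ 8 (* 7 2))
Prefix: + 8 * 7 2


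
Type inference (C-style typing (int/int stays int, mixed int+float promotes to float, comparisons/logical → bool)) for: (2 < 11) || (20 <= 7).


Operand types: bool || bool
Rule: logical operators take bool operands and yield bool
Result type: bool


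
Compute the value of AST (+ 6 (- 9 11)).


Evaluate inner: (- 9 11) = -2
Evaluate root: (+ 6 -2) = 4
Result: 4


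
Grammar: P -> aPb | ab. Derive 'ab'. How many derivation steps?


Derivation: P => ab
Steps: 1


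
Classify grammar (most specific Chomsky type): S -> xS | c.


Right-linear: every RHS is a terminal or a terminal followed by one nonterminal
Classification: Type 3 (Regular)


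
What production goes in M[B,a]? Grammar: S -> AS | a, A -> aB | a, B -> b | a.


For [B, a]: 'a' ∈ FIRST(a)
Entry: B -> a


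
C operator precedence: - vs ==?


'-' is additive (level 9); '==' is equality (level 6)
Higher level binds tighter
'-' has higher precedence than '=='


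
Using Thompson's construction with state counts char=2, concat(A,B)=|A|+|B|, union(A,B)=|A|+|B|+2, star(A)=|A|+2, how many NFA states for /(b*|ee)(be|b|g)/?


Syntax tree has 7 char leaf(s), 3 union(s), 1 star(s)
chars contribute 7×2 = 14; each union adds +2; each star adds +2
Total: 14 + 6 + 2 = 22 states


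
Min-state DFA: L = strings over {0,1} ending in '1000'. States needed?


Track the longest suffix of input matching a prefix of '1000': 5 classes (prefixes of length 0..4)
Minimal DFA: 5 states


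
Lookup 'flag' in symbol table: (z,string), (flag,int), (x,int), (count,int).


Lookup 'flag' → type int


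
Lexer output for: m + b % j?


Scan left to right, longest-match per lexeme
Tokens: ID(m), OP(+), ID(b), OP(%), ID(j)


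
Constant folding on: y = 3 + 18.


3 + 18 = 21 at compile time
Optimized: y = 21


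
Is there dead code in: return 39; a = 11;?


statement follows a return and is unreachable
Dead: 'a = 11'


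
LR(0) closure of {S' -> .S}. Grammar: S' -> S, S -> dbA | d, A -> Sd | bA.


Start: S' -> .S
For each item with dot before a nonterminal B, add B -> .γ for every B-production
Closure: [S' -> .S, S -> .dbA, S -> .d]


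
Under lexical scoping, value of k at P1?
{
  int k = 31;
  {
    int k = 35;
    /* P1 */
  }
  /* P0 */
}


k declared in the same block as P1
k = 35


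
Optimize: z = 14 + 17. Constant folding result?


14 + 17 = 31 at compile time
Optimized: z = 31


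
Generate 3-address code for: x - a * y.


Break into single-operator statements:
t1 = a * y
t2 = x - t1


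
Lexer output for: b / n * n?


Scan left to right, longest-match per lexeme
Tokens: ID(b), OP(/), ID(n), OP(*), ID(n)


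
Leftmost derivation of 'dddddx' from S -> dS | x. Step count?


Derivation: S => dS => ddS => dddS => ddddS => dddddS => dddddx
Steps: 6


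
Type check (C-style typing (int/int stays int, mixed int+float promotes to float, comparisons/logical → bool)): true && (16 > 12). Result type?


Operand types: bool && bool
Rule: logical operators take bool operands and yield bool
Result type: bool


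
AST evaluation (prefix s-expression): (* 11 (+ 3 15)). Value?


Evaluate inner: (+ 3 15) = 18
Evaluate root: (* 11 18) = 198
Result: 198


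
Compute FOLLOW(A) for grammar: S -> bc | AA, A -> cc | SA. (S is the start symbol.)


$ ∈ FOLLOW(S). For each A -> αBβ: add FIRST(β)\{ε} to FOLLOW(B); if β nullable, add FOLLOW(A).
FOLLOW(A) = {$, b, c}


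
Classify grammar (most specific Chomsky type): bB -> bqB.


LHS has context (more than one symbol) and |LHS| ≤ |RHS|
Classification: Type 1 (Context-Sensitive)


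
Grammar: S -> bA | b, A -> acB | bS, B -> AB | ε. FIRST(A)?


Per alternative of A: FIRST(acB) = {a}; FIRST(bS) = {b}
FIRST(A) = {a, b}


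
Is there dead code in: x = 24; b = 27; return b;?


x is assigned but never read
Dead: 'x = 24'


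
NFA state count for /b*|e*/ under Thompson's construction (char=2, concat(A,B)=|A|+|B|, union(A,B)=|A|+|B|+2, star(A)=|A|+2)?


Syntax tree has 2 char leaf(s), 1 union(s), 2 star(s)
chars contribute 2×2 = 4; each union adds +2; each star adds +2
Total: 4 + 2 + 4 = 10 states


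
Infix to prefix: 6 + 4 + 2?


left-to-right (same/higher precedence on left): tree is (+ (+ 6 4) 2)
Prefix: + + 6 4 2


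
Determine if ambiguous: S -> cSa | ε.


balanced c^n…a^n: each string has a unique parse
Unambiguous


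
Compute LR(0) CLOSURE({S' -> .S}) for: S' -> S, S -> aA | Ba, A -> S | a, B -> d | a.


Start: S' -> .S
For each item with dot before a nonterminal B, add B -> .γ for every B-production
Closure: [S' -> .S, S -> .aA, S -> .Ba, B -> .d, B -> .a]


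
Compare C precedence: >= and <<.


'<<' is shift (level 8); '>=' is relational (level 7)
Higher level binds tighter
'<<' has higher precedence than '>='


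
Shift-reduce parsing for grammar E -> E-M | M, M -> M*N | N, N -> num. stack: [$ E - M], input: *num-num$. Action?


'*' can extend M; shift to build M -> M*N
Action: shift


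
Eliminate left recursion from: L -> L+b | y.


Left-recursive alternatives: L+b; non-recursive: y
Introduce L': L -> yL', L' -> +bL' | ε


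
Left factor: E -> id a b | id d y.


Common prefix: 'id'
Factored: E -> id E', E' -> a b | d y


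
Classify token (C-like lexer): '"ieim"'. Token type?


Pattern: double-quoted sequence
Type: STRING_LITERAL


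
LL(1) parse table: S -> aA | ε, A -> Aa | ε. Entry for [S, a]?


For [S, a]: 'a' ∈ FIRST(aA)
Entry: S -> aA


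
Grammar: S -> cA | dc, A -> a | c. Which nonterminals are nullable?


A nonterminal is nullable iff some alternative derives ε (directly, or every symbol in it is nullable)
Nullable: {}


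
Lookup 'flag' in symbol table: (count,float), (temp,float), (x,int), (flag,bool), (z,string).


Lookup 'flag' → type bool


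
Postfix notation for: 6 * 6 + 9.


Left to right (same or higher precedence on left)
Postfix: 6 6 * 9 +


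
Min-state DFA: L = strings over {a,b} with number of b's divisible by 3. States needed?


Track (count of b) mod 3: states 0..2, accept at 0
Minimal DFA: 3 states


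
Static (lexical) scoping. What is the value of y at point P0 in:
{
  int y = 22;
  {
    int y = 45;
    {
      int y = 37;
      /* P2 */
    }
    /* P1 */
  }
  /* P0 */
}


y declared in the same block as P0
y = 22


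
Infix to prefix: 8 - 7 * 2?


'*' binds tighter: tree is (- 8 (* 7 2))
Prefix: - 8 * 7 2


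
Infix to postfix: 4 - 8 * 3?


* has higher precedence, evaluate 8*3 first
Postfix: 4 8 3 * -


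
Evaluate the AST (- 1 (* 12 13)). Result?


Evaluate inner: (* 12 13) = 156
Evaluate root: (- 1 156) = -155
Result: -155


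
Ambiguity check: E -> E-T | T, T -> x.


precedence layered via separate nonterminal T: deterministic
Unambiguous


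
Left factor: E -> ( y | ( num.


Common prefix: '('
Factored: E -> ( E', E' -> y | num


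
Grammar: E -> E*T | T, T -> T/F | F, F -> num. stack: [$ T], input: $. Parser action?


lookahead ∉ {/} so T won't extend; reduce E -> T
Action: reduce (E -> T)


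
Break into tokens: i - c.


Scan left to right, longest-match per lexeme
Tokens: ID(i), OP(-), ID(c)


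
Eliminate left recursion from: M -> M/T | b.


Left-recursive alternatives: M/T; non-recursive: b
Introduce M': M -> bM', M' -> /TM' | ε


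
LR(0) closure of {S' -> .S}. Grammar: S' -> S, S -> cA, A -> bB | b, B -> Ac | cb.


Start: S' -> .S
For each item with dot before a nonterminal B, add B -> .γ for every B-production
Closure: [S' -> .S, S -> .cA]


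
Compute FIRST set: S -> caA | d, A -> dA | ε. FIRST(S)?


Per alternative of S: FIRST(caA) = {c}; FIRST(d) = {d}
FIRST(S) = {c, d}


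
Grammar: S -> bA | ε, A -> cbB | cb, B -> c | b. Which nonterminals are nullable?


A nonterminal is nullable iff some alternative derives ε (directly, or every symbol in it is nullable)
Nullable: {S}


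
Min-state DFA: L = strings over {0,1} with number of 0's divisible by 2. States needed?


Track (count of 0) mod 2: states 0..1, accept at 0
Minimal DFA: 2 states


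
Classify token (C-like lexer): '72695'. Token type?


Pattern: digits only
Type: INTEGER_LITERAL


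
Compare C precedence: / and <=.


'/' is multiplicative (level 10); '<=' is relational (level 7)
Higher level binds tighter
'/' has higher precedence than '<='


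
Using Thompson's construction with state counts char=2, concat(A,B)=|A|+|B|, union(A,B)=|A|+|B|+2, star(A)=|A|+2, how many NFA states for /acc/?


Syntax tree has 3 char leaf(s), 0 union(s), 0 star(s)
chars contribute 3×2 = 6; each union adds +2; each star adds +2
Total: 6 + 0 + 0 = 6 states


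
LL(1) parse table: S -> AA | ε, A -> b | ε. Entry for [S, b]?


For [S, b]: 'b' ∈ FIRST(AA)
Entry: S -> AA


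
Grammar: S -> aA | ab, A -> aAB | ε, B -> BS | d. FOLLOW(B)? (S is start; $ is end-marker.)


$ ∈ FOLLOW(S). For each A -> αBβ: add FIRST(β)\{ε} to FOLLOW(B); if β nullable, add FOLLOW(A).
FOLLOW(B) = {$, a, d}


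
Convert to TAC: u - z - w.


Break into single-operator statements:
t1 = u - z
t2 = t1 - w


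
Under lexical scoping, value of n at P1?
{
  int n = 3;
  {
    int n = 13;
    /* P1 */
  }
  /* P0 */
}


n declared in the same block as P1
n = 13


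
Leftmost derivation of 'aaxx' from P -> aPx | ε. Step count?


Derivation: P => aPx => aaPxx => aaxx
Steps: 3


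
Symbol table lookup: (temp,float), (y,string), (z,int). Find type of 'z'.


Lookup 'z' → type int


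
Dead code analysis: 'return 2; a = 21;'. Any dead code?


statement follows a return and is unreachable
Dead: 'a = 21'


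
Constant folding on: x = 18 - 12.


18 - 12 = 6 at compile time
Optimized: x = 6


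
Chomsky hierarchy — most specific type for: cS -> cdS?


LHS has context (more than one symbol) and |LHS| ≤ |RHS|
Classification: Type 1 (Context-Sensitive)


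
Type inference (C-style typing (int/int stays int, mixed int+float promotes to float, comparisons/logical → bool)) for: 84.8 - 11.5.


Operand types: float - float
Rule: mixed int/float promotes to float; int/int stays int
Result type: float


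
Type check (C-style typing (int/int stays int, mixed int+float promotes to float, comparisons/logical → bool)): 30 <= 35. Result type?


Operand types: int <= int
Rule: comparison yields bool
Result type: bool


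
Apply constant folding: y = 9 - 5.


9 - 5 = 4 at compile time
Optimized: y = 4


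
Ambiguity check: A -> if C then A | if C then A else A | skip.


dangling else: 'if C then if C then skip else skip' parses two ways
Ambiguous


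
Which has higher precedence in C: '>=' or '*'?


'*' is multiplicative (level 10); '>=' is relational (level 7)
Higher level binds tighter
'*' has higher precedence than '>='


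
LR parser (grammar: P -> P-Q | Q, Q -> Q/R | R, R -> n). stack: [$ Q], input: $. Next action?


lookahead ∉ {/} so Q won't extend; reduce P -> Q
Action: reduce (P -> Q)


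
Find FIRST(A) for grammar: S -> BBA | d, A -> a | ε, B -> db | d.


Per alternative of A: FIRST(a) = {a}; FIRST(ε) = {ε}
FIRST(A) = {a, ε}


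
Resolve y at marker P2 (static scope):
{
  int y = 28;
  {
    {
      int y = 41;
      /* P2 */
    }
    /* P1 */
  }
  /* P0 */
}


y declared in the same block as P2
y = 41


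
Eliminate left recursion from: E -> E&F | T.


Left-recursive alternatives: E&F; non-recursive: T
Introduce E': E -> TE', E' -> &FE' | ε


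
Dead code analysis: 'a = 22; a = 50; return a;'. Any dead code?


first assignment to a is overwritten before any read
Dead: 'a = 22'


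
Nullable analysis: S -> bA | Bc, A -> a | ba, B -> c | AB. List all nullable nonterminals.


A nonterminal is nullable iff some alternative derives ε (directly, or every symbol in it is nullable)
Nullable: {}


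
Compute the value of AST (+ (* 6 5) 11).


Evaluate inner: (* 6 5) = 30
Evaluate root: (+ 30 11) = 41
Result: 41


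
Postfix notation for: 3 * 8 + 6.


Left to right (same or higher precedence on left)
Postfix: 3 8 * 6 +


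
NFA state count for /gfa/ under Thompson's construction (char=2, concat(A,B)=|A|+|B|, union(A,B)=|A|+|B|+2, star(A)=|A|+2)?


Syntax tree has 3 char leaf(s), 0 union(s), 0 star(s)
chars contribute 3×2 = 6; each union adds +2; each star adds +2
Total: 6 + 0 + 0 = 6 states


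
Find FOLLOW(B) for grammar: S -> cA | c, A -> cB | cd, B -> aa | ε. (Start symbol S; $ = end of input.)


$ ∈ FOLLOW(S). For each A -> αBβ: add FIRST(β)\{ε} to FOLLOW(B); if β nullable, add FOLLOW(A).
FOLLOW(B) = {$}


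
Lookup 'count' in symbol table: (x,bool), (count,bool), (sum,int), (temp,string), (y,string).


Lookup 'count' → type bool


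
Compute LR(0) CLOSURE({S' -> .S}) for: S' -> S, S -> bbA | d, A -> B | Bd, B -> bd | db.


Start: S' -> .S
For each item with dot before a nonterminal B, add B -> .γ for every B-production
Closure: [S' -> .S, S -> .bbA, S -> .d]


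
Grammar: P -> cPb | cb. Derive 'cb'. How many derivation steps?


Derivation: P => cb
Steps: 1


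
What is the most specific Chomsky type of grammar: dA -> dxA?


LHS has context (more than one symbol) and |LHS| ≤ |RHS|
Classification: Type 1 (Context-Sensitive)


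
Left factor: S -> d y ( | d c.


Common prefix: 'd'
Factored: S -> d S', S' -> y ( | c


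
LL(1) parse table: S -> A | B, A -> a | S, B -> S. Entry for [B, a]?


For [B, a]: 'a' ∈ FIRST(S)
Entry: B -> S


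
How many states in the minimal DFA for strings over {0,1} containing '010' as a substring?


KMP-style automaton: 3 progress states + 1 absorbing accept = 4
Minimal DFA: 4 states


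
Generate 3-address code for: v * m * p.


Break into single-operator statements:
t1 = v * m
t2 = t1 * p


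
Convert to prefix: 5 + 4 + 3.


left-to-right (same/higher precedence on left): tree is (+ (+ 5 4) 3)
Prefix: + + 5 4 3


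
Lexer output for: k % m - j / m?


Scan left to right, longest-match per lexeme
Tokens: ID(k), OP(%), ID(m), OP(-), ID(j), OP(/), ID(m)


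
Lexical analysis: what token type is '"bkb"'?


Pattern: double-quoted sequence
Type: STRING_LITERAL


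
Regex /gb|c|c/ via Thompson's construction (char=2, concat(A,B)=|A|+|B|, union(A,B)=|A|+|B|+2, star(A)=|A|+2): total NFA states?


Syntax tree has 4 char leaf(s), 2 union(s), 0 star(s)
chars contribute 4×2 = 8; each union adds +2; each star adds +2
Total: 8 + 4 + 0 = 12 states


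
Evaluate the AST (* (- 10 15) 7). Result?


Evaluate inner: (- 10 15) = -5
Evaluate root: (* -5 7) = -35
Result: -35


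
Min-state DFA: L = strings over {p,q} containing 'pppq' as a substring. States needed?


KMP-style automaton: 4 progress states + 1 absorbing accept = 5
Minimal DFA: 5 states


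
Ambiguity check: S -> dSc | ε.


balanced d^n…c^n: each string has a unique parse
Unambiguous


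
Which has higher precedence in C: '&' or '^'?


'&' is bitwise AND (level 5); '^' is bitwise XOR (level 4)
Higher level binds tighter
'&' has higher precedence than '^'


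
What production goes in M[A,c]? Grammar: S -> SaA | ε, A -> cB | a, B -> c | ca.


For [A, c]: 'c' ∈ FIRST(cB)
Entry: A -> cB


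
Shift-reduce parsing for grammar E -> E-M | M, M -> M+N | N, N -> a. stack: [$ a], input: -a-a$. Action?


'a' on top is the handle for N -> a
Action: reduce (N -> a)


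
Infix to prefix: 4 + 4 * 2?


'*' binds tighter: tree is (+ 4 (* 4 2))
Prefix: + 4 * 4 2


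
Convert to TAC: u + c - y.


Break into single-operator statements:
t1 = u + c
t2 = t1 - y


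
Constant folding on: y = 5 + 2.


5 + 2 = 7 at compile time
Optimized: y = 7


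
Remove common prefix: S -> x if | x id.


Common prefix: 'x'
Factored: S -> x S', S' -> if | id


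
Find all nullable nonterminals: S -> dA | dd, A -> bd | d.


A nonterminal is nullable iff some alternative derives ε (directly, or every symbol in it is nullable)
Nullable: {}


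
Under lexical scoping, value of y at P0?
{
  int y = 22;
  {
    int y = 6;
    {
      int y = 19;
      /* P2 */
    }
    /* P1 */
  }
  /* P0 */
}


y declared in the same block as P0
y = 22


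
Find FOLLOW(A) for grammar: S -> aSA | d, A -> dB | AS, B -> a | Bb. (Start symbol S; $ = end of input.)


$ ∈ FOLLOW(S). For each A -> αBβ: add FIRST(β)\{ε} to FOLLOW(B); if β nullable, add FOLLOW(A).
FOLLOW(A) = {$, a, d}


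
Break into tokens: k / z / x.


Scan left to right, longest-match per lexeme
Tokens: ID(k), OP(/), ID(z), OP(/), ID(x)


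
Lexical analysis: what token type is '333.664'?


Pattern: digits with a decimal point
Type: FLOAT_LITERAL


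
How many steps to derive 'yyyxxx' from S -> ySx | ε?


Derivation: S => ySx => yySxx => yyySxxx => yyyxxx
Steps: 4


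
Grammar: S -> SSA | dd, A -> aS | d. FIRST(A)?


Per alternative of A: FIRST(aS) = {a}; FIRST(d) = {d}
FIRST(A) = {a, d}


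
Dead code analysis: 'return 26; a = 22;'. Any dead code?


statement follows a return and is unreachable
Dead: 'a = 22'


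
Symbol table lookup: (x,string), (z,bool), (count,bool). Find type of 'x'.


Lookup 'x' → type string


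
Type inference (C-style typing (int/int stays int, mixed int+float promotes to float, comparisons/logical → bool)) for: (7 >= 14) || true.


Operand types: bool || bool
Rule: logical operators take bool operands and yield bool
Result type: bool


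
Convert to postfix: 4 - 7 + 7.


Left to right (same or higher precedence on left)
Postfix: 4 7 - 7 +


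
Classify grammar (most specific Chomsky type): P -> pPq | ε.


Single nonterminal LHS, but p^n q^n is not regular
Classification: Type 2 (Context-Free)


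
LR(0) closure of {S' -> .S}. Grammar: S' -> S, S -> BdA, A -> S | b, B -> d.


Start: S' -> .S
For each item with dot before a nonterminal B, add B -> .γ for every B-production
Closure: [S' -> .S, S -> .BdA, B -> .d]


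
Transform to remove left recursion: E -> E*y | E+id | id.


Left-recursive alternatives: E*y, E+id; non-recursive: id
Introduce E': E -> idE', E' -> *yE' | +idE' | ε


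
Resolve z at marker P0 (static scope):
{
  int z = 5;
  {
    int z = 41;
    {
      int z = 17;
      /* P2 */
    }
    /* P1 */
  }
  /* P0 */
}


z declared in the same block as P0
z = 5


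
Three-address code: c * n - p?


Break into single-operator statements:
t1 = c * n
t2 = t1 - p


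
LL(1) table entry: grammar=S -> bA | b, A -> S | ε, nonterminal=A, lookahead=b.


For [A, b]: 'b' ∈ FIRST(S)
Entry: A -> S


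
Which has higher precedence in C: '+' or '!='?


'+' is additive (level 9); '!=' is equality (level 6)
Higher level binds tighter
'+' has higher precedence than '!='


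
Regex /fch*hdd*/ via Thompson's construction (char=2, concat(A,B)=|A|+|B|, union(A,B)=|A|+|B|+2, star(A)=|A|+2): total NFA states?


Syntax tree has 6 char leaf(s), 0 union(s), 2 star(s)
chars contribute 6×2 = 12; each union adds +2; each star adds +2
Total: 12 + 0 + 4 = 16 states


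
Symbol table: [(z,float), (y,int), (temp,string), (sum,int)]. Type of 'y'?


Lookup 'y' → type int


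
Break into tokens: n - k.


Scan left to right, longest-match per lexeme
Tokens: ID(n), OP(-), ID(k)


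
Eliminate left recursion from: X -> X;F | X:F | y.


Left-recursive alternatives: X;F, X:F; non-recursive: y
Introduce X': X -> yX', X' -> ;FX' | :FX' | ε


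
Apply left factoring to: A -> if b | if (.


Common prefix: 'if'
Factored: A -> if A', A' -> b | (


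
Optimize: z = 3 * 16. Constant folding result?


3 * 16 = 48 at compile time
Optimized: z = 48


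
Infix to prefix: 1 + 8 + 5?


left-to-right (same/higher precedence on left): tree is (+ (+ 1 8) 5)
Prefix: + + 1 8 5


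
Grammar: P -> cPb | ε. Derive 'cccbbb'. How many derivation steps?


Derivation: P => cPb => ccPbb => cccPbbb => cccbbb
Steps: 4


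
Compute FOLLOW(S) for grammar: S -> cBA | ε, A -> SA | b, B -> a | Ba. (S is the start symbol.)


$ ∈ FOLLOW(S). For each A -> αBβ: add FIRST(β)\{ε} to FOLLOW(B); if β nullable, add FOLLOW(A).
FOLLOW(S) = {$, b, c}


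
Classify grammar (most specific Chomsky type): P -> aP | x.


Right-linear: every RHS is a terminal or a terminal followed by one nonterminal
Classification: Type 3 (Regular)


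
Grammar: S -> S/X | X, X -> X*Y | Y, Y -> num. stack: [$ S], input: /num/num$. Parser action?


shift '/' to continue S -> S/X
Action: shift


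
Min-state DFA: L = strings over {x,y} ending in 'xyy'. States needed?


Track the longest suffix of input matching a prefix of 'xyy': 4 classes (prefixes of length 0..3)
Minimal DFA: 4 states


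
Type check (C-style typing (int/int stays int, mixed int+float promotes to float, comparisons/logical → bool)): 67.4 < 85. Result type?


Operand types: float < int
Rule: comparison yields bool
Result type: bool


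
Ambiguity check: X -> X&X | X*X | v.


'v&v*v' has two parse trees (no precedence encoded between & and *)
Ambiguous


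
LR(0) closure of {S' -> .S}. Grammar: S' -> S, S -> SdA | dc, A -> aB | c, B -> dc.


Start: S' -> .S
For each item with dot before a nonterminal B, add B -> .γ for every B-production
Closure: [S' -> .S, S -> .SdA, S -> .dc]


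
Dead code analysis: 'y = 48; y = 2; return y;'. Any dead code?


first assignment to y is overwritten before any read
Dead: 'y = 48'


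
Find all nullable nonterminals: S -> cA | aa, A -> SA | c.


A nonterminal is nullable iff some alternative derives ε (directly, or every symbol in it is nullable)
Nullable: {}


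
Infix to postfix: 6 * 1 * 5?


Left to right (same or higher precedence on left)
Postfix: 6 1 * 5 *


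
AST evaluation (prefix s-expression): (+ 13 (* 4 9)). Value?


Evaluate inner: (* 4 9) = 36
Evaluate root: (+ 13 36) = 49
Result: 49


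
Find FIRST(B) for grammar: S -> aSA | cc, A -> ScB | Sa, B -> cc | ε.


Per alternative of B: FIRST(cc) = {c}; FIRST(ε) = {ε}
FIRST(B) = {c, ε}


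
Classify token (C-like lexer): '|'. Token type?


Pattern: operator symbol
Type: OPERATOR


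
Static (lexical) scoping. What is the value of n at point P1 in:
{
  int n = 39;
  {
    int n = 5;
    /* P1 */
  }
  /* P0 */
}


n declared in the same block as P1
n = 5


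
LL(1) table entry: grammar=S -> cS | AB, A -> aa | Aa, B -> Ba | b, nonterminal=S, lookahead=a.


For [S, a]: 'a' ∈ FIRST(AB)
Entry: S -> AB


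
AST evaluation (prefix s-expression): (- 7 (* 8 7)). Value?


Evaluate inner: (* 8 7) = 56
Evaluate root: (- 7 56) = -49
Result: -49


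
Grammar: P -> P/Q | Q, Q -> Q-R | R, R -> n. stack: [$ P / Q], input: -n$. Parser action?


'-' can extend Q; shift to build Q -> Q-R
Action: shift


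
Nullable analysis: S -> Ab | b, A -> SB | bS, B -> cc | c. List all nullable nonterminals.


A nonterminal is nullable iff some alternative derives ε (directly, or every symbol in it is nullable)
Nullable: {}


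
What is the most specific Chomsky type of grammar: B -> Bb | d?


Left-linear: every RHS is a terminal or one nonterminal followed by a terminal
Classification: Type 3 (Regular)


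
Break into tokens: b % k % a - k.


Scan left to right, longest-match per lexeme
Tokens: ID(b), OP(%), ID(k), OP(%), ID(a), OP(-), ID(k)


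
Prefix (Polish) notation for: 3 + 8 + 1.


left-to-right (same/higher precedence on left): tree is (+ (+ 3 8) 1)
Prefix: + + 3 8 1


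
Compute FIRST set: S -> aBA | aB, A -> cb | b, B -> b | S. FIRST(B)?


Per alternative of B: FIRST(b) = {b}; FIRST(S) = {a}
FIRST(B) = {a, b}


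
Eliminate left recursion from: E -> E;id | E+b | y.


Left-recursive alternatives: E;id, E+b; non-recursive: y
Introduce E': E -> yE', E' -> ;idE' | +bE' | ε


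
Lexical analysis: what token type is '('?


Pattern: delimiter/punctuation
Type: PUNCTUATION


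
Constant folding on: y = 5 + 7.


5 + 7 = 12 at compile time
Optimized: y = 12


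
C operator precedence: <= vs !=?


'<=' is relational (level 7); '!=' is equality (level 6)
Higher level binds tighter
'<=' has higher precedence than '!='


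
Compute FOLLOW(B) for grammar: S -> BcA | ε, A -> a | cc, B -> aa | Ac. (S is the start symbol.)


$ ∈ FOLLOW(S). For each A -> αBβ: add FIRST(β)\{ε} to FOLLOW(B); if β nullable, add FOLLOW(A).
FOLLOW(B) = {c}


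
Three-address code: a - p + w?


Break into single-operator statements:
t1 = a - p
t2 = t1 + w


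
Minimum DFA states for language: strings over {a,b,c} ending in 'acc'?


Track the longest suffix of input matching a prefix of 'acc': 4 classes (prefixes of length 0..3)
Minimal DFA: 4 states


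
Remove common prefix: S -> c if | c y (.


Common prefix: 'c'
Factored: S -> c S', S' -> if | y (


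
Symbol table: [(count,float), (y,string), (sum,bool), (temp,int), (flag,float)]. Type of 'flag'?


Lookup 'flag' → type float


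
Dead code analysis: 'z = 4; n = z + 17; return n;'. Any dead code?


z is read by n's definition; n is returned
No dead code


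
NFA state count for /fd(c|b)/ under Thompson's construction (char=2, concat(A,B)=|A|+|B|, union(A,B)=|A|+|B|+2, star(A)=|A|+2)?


Syntax tree has 4 char leaf(s), 1 union(s), 0 star(s)
chars contribute 4×2 = 8; each union adds +2; each star adds +2
Total: 8 + 2 + 0 = 10 states


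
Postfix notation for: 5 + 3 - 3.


Left to right (same or higher precedence on left)
Postfix: 5 3 + 3 -


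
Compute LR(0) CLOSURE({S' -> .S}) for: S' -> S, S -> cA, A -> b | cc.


Start: S' -> .S
For each item with dot before a nonterminal B, add B -> .γ for every B-production
Closure: [S' -> .S, S -> .cA]


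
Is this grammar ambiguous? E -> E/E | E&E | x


'x/x&x' has two parse trees (no precedence encoded between / and &)
Ambiguous


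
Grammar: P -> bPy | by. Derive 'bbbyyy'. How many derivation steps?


Derivation: P => bPy => bbPyy => bbbyyy
Steps: 3


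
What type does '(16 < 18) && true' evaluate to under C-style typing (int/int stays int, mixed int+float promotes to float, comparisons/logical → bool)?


Operand types: bool && bool
Rule: logical operators take bool operands and yield bool
Result type: bool


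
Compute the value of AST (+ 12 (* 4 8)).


Evaluate inner: (* 4 8) = 32
Evaluate root: (+ 12 32) = 44
Result: 44


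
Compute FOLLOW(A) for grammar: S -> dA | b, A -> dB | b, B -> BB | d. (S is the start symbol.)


$ ∈ FOLLOW(S). For each A -> αBβ: add FIRST(β)\{ε} to FOLLOW(B); if β nullable, add FOLLOW(A).
FOLLOW(A) = {$}


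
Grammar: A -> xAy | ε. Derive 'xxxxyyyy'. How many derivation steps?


Derivation: A => xAy => xxAyy => xxxAyyy => xxxxAyyyy => xxxxyyyy
Steps: 5


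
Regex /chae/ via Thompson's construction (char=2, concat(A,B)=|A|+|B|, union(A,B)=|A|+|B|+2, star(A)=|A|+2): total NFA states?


Syntax tree has 4 char leaf(s), 0 union(s), 0 star(s)
chars contribute 4×2 = 8; each union adds +2; each star adds +2
Total: 8 + 0 + 0 = 8 states


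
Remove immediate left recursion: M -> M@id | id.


Left-recursive alternatives: M@id; non-recursive: id
Introduce M': M -> idM', M' -> @idM' | ε


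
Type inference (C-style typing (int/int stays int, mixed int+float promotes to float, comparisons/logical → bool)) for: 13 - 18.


Operand types: int - int
Rule: mixed int/float promotes to float; int/int stays int
Result type: int


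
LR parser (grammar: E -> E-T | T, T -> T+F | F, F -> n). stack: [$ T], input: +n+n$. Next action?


shift '+' to continue T -> T+F
Action: shift


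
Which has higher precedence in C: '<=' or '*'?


'*' is multiplicative (level 10); '<=' is relational (level 7)
Higher level binds tighter
'*' has higher precedence than '<='


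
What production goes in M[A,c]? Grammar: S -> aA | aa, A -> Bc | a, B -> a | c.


For [A, c]: 'c' ∈ FIRST(Bc)
Entry: A -> Bc


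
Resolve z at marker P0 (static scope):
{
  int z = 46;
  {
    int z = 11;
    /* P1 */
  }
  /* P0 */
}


z declared in the same block as P0
z = 46


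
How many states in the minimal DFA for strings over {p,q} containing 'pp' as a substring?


KMP-style automaton: 2 progress states + 1 absorbing accept = 3
Minimal DFA: 3 states


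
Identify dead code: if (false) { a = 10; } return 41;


condition is constant false, so the whole block is unreachable
Dead: 'if (false) { a = 10; }'


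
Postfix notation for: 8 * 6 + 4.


Left to right (same or higher precedence on left)
Postfix: 8 6 * 4 +


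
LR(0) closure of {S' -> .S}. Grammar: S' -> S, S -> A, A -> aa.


Start: S' -> .S
For each item with dot before a nonterminal B, add B -> .γ for every B-production
Closure: [S' -> .S, S -> .A, A -> .aa]


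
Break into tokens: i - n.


Scan left to right, longest-match per lexeme
Tokens: ID(i), OP(-), ID(n)


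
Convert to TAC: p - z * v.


Break into single-operator statements:
t1 = z * v
t2 = p - t1


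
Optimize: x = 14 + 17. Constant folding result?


14 + 17 = 31 at compile time
Optimized: x = 31


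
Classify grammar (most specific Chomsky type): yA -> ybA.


LHS has context (more than one symbol) and |LHS| ≤ |RHS|
Classification: Type 1 (Context-Sensitive)


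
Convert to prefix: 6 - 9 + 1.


left-to-right (same/higher precedence on left): tree is (+ (- 6 9) 1)
Prefix: + - 6 9 1


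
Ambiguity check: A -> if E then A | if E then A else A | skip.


dangling else: 'if E then if E then skip else skip' parses two ways
Ambiguous


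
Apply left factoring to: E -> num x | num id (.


Common prefix: 'num'
Factored: E -> num E', E' -> x | id (


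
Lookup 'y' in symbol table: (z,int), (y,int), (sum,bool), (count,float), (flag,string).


Lookup 'y' → type int


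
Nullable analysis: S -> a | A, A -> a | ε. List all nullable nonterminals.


A nonterminal is nullable iff some alternative derives ε (directly, or every symbol in it is nullable)
Nullable: {A, S}


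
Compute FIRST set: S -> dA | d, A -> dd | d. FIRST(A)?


Per alternative of A: FIRST(dd) = {d}; FIRST(d) = {d}
FIRST(A) = {d}


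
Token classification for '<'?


Pattern: operator symbol
Type: OPERATOR


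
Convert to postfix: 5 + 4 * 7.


* has higher precedence, evaluate 4*7 first
Postfix: 5 4 7 * +


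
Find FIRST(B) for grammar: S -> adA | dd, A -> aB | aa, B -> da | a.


Per alternative of B: FIRST(da) = {d}; FIRST(a) = {a}
FIRST(B) = {a, d}


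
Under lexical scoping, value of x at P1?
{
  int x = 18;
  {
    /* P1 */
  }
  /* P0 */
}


P1's block does not declare x; resolves to the enclosing declaration at depth 0
x = 18


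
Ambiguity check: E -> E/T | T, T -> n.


precedence layered via separate nonterminal T: deterministic
Unambiguous


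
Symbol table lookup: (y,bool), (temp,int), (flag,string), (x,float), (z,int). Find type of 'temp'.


Lookup 'temp' → type int


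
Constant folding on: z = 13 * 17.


13 * 17 = 221 at compile time
Optimized: z = 221


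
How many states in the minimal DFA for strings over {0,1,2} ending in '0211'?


Track the longest suffix of input matching a prefix of '0211': 5 classes (prefixes of length 0..4)
Minimal DFA: 5 states


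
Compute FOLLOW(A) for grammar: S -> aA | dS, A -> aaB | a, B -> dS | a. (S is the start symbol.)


$ ∈ FOLLOW(S). For each A -> αBβ: add FIRST(β)\{ε} to FOLLOW(B); if β nullable, add FOLLOW(A).
FOLLOW(A) = {$}


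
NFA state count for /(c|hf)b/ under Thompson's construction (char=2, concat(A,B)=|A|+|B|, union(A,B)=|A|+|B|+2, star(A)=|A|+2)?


Syntax tree has 4 char leaf(s), 1 union(s), 0 star(s)
chars contribute 4×2 = 8; each union adds +2; each star adds +2
Total: 8 + 2 + 0 = 10 states


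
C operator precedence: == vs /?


'/' is multiplicative (level 10); '==' is equality (level 6)
Higher level binds tighter
'/' has higher precedence than '=='


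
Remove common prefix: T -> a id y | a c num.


Common prefix: 'a'
Factored: T -> a T', T' -> id y | c num


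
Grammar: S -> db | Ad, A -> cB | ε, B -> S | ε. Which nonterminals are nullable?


A nonterminal is nullable iff some alternative derives ε (directly, or every symbol in it is nullable)
Nullable: {A, B}


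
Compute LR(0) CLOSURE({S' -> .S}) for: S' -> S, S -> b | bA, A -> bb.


Start: S' -> .S
For each item with dot before a nonterminal B, add B -> .γ for every B-production
Closure: [S' -> .S, S -> .b, S -> .bA]


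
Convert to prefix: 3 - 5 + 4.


left-to-right (same/higher precedence on left): tree is (+ (- 3 5) 4)
Prefix: + - 3 5 4


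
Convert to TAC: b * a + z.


Break into single-operator statements:
t1 = b * a
t2 = t1 + z


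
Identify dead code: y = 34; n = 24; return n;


y is assigned but never read
Dead: 'y = 34'


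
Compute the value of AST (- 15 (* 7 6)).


Evaluate inner: (* 7 6) = 42
Evaluate root: (- 15 42) = -27
Result: -27


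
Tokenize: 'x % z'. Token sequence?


Scan left to right, longest-match per lexeme
Tokens: ID(x), OP(%), ID(z)


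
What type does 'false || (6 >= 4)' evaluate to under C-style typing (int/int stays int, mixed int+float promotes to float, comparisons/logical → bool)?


Operand types: bool || bool
Rule: logical operators take bool operands and yield bool
Result type: bool


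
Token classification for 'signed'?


Pattern: reserved word
Type: KEYWORD


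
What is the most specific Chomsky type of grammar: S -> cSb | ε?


Single nonterminal LHS, but c^n b^n is not regular
Classification: Type 2 (Context-Free)


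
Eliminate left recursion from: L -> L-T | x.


Left-recursive alternatives: L-T; non-recursive: x
Introduce L': L -> xL', L' -> -TL' | ε


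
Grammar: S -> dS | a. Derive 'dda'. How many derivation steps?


Derivation: S => dS => ddS => dda
Steps: 3


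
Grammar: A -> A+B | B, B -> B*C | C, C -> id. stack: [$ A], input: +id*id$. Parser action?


shift '+' to continue A -> A+B
Action: shift


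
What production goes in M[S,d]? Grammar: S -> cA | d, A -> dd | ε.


For [S, d]: 'd' ∈ FIRST(d)
Entry: S -> d


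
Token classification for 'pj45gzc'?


Pattern: letter/underscore followed by alphanumerics, not a keyword
Type: IDENTIFIER


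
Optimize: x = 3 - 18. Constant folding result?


3 - 18 = -15 at compile time
Optimized: x = -15


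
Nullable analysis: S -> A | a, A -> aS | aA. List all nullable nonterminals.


A nonterminal is nullable iff some alternative derives ε (directly, or every symbol in it is nullable)
Nullable: {}


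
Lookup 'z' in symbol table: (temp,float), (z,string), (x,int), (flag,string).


Lookup 'z' → type string


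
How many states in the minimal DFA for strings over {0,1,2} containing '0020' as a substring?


KMP-style automaton: 4 progress states + 1 absorbing accept = 5
Minimal DFA: 5 states


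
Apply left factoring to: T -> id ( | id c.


Common prefix: 'id'
Factored: T -> id T', T' -> ( | c


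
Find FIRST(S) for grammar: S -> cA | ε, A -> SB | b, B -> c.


Per alternative of S: FIRST(cA) = {c}; FIRST(ε) = {ε}
FIRST(S) = {c, ε}


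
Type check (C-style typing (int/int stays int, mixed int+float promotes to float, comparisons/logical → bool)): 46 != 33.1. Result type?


Operand types: int != float
Rule: comparison yields bool
Result type: bool


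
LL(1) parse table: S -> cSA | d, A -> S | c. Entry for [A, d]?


For [A, d]: 'd' ∈ FIRST(S)
Entry: A -> S


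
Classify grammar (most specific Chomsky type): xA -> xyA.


LHS has context (more than one symbol) and |LHS| ≤ |RHS|
Classification: Type 1 (Context-Sensitive)


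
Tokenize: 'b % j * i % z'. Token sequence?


Scan left to right, longest-match per lexeme
Tokens: ID(b), OP(%), ID(j), OP(*), ID(i), OP(%), ID(z)


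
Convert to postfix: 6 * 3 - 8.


Left to right (same or higher precedence on left)
Postfix: 6 3 * 8 -


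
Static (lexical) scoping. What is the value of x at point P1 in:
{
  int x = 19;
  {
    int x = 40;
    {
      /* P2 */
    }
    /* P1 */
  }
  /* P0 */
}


x declared in the same block as P1
x = 40
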